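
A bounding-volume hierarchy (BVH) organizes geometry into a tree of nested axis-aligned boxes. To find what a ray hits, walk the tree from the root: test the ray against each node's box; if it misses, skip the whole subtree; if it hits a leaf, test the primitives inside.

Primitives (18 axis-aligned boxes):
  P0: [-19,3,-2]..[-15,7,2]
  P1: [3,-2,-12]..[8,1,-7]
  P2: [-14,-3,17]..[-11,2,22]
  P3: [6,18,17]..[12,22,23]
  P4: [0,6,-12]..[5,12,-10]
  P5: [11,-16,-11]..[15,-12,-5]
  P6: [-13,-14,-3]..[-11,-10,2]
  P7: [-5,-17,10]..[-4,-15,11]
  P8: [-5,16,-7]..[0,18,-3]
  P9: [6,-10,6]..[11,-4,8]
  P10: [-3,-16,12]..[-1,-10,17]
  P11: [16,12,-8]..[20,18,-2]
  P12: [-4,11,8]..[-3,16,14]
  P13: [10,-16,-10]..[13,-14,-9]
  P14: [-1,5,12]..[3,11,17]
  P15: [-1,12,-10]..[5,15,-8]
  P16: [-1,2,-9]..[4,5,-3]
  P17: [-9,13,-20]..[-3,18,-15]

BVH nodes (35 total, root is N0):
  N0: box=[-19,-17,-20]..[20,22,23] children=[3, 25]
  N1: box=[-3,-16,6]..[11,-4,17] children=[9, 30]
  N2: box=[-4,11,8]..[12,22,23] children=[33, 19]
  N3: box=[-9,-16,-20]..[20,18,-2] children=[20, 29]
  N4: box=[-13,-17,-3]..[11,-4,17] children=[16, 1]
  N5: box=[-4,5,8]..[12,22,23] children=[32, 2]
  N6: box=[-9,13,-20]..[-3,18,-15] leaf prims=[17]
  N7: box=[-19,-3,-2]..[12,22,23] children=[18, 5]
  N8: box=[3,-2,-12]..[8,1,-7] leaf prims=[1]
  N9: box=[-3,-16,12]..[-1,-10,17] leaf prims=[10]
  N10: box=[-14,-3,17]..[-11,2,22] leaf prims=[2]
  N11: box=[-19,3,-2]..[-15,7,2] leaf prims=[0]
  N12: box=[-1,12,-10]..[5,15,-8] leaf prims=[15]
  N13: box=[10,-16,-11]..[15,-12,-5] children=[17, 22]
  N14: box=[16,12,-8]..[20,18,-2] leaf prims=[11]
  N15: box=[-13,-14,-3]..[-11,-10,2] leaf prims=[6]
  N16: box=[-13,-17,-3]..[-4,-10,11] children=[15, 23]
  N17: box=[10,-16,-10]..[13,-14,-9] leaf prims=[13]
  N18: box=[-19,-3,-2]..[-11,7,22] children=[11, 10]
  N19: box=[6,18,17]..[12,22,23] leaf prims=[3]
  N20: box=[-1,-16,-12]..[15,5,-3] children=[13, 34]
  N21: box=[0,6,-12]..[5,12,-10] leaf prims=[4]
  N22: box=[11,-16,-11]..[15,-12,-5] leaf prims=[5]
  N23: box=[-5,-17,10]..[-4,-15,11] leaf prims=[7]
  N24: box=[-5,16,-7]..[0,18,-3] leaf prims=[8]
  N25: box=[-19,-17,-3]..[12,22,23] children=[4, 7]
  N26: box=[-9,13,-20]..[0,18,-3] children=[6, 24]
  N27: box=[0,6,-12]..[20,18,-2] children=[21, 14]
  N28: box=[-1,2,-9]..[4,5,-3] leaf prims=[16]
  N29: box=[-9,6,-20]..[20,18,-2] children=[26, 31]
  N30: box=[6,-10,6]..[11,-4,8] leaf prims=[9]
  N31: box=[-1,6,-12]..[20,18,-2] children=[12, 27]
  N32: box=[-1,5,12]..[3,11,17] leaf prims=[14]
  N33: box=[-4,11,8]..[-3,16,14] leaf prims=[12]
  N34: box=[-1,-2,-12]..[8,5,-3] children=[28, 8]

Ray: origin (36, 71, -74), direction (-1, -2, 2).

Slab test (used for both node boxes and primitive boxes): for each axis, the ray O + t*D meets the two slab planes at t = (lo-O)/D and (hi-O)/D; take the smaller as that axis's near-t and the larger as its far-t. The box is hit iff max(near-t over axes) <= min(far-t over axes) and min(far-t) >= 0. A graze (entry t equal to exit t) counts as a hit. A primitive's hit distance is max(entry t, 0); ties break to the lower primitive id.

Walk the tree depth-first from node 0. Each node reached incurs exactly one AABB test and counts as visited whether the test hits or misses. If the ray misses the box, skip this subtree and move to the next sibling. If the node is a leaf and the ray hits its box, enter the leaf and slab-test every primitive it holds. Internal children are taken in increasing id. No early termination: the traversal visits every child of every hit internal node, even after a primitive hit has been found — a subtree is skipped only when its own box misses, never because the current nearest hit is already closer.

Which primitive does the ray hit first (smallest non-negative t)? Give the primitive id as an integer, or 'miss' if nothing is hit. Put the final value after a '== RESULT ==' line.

Trace the traversal:
N0 x:[16,55] y:[49/2,44] z:[27,97/2] -> hit [27,44], descend [3, 25]
  N3 x:[16,45] y:[53/2,87/2] z:[27,36] -> hit [27,36], descend [20, 29]
    N20 x:[21,37] y:[33,87/2] z:[31,71/2] -> hit [33,71/2], descend [13, 34]
      N13 x:[21,26] y:[83/2,87/2] z:[63/2,69/2] -> miss, prune
      N34 x:[28,37] y:[33,73/2] z:[31,71/2] -> hit [33,71/2], descend [8, 28]
        N8 x:[28,33] y:[35,73/2] z:[31,67/2] -> miss, prune
        N28 x:[32,37] y:[33,69/2] z:[65/2,71/2] -> hit [33,69/2] leaf, test {P16@t=33}
    N29 x:[16,45] y:[53/2,65/2] z:[27,36] -> hit [27,65/2], descend [26, 31]
      N26 x:[36,45] y:[53/2,29] z:[27,71/2] -> miss, prune
      N31 x:[16,37] y:[53/2,65/2] z:[31,36] -> hit [31,65/2], descend [12, 27]
        N12 x:[31,37] y:[28,59/2] z:[32,33] -> miss, prune
        N27 x:[16,36] y:[53/2,65/2] z:[31,36] -> hit [31,65/2], descend [14, 21]
          N14 x:[16,20] y:[53/2,59/2] z:[33,36] -> miss, prune
          N21 x:[31,36] y:[59/2,65/2] z:[31,32] -> hit [31,32] leaf, test {P4@t=31}
  N25 x:[24,55] y:[49/2,44] z:[71/2,97/2] -> hit [71/2,44], descend [4, 7]
    N4 x:[25,49] y:[75/2,44] z:[71/2,91/2] -> hit [75/2,44], descend [1, 16]
      N1 x:[25,39] y:[75/2,87/2] z:[40,91/2] -> miss, prune
      N16 x:[40,49] y:[81/2,44] z:[71/2,85/2] -> hit [81/2,85/2], descend [15, 23]
        N15 x:[47,49] y:[81/2,85/2] z:[71/2,38] -> miss, prune
        N23 x:[40,41] y:[43,44] z:[42,85/2] -> miss, prune
    N7 x:[24,55] y:[49/2,37] z:[36,97/2] -> hit [36,37], descend [5, 18]
      N5 x:[24,40] y:[49/2,33] z:[41,97/2] -> miss, prune
      N18 x:[47,55] y:[32,37] z:[36,48] -> miss, prune

23 AABB tests over nodes [0, 3, 20, 13, 34, 8, 28, 29, 26, 31, 12, 27, 14, 21, 25, 4, 1, 16, 15, 23, 7, 5, 18]; 2 leaves entered; closest P4.

== RESULT ==
4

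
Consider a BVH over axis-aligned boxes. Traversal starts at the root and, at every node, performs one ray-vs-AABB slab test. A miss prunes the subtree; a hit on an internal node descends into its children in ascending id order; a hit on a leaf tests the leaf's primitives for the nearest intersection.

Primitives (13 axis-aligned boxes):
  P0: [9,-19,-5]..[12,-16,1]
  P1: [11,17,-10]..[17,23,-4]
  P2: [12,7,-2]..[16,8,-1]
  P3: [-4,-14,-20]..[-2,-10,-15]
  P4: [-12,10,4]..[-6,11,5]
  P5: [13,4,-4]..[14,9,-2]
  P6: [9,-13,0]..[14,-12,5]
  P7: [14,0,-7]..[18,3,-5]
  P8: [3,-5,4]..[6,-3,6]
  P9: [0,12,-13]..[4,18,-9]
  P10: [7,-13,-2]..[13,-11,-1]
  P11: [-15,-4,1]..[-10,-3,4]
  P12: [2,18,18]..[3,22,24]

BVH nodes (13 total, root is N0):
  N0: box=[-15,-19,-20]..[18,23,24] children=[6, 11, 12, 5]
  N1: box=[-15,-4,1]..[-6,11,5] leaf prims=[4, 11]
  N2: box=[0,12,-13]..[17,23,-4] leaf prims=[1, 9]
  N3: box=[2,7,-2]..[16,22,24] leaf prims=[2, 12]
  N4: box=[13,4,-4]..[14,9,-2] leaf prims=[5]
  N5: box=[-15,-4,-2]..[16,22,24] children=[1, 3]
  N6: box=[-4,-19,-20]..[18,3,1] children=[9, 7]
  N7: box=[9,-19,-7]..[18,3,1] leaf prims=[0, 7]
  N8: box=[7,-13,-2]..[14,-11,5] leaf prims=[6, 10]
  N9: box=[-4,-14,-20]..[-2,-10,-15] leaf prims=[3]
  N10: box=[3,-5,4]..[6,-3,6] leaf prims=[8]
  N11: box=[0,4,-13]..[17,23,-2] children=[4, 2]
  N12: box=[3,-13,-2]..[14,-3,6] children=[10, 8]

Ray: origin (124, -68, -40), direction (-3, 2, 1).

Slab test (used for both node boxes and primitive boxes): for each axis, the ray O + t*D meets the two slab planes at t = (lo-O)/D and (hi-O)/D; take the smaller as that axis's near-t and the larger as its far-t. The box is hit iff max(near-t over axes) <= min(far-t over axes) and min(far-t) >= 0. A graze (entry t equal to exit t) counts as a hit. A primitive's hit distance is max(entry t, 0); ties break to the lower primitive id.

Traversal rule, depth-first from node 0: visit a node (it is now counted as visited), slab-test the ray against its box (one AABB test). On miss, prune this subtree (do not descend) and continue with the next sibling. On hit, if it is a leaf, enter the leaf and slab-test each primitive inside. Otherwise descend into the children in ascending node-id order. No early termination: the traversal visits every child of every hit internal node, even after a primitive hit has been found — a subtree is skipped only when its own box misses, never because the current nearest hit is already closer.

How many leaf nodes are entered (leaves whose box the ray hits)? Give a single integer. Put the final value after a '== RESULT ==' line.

Traverse from the root:
N0 x:[106/3,139/3] y:[49/2,91/2] z:[20,64] -> hit [106/3,91/2], descend [5, 6, 11, 12]
  N5 x:[36,139/3] y:[32,45] z:[38,64] -> hit [38,45], descend [1, 3]
    N1 x:[130/3,139/3] y:[32,79/2] z:[41,45] -> miss, prune
    N3 x:[36,122/3] y:[75/2,45] z:[38,64] -> hit [38,122/3] leaf, test {P2(miss), P12(miss)}
  N6 x:[106/3,128/3] y:[49/2,71/2] z:[20,41] -> hit [106/3,71/2], descend [7, 9]
    N7 x:[106/3,115/3] y:[49/2,71/2] z:[33,41] -> hit [106/3,71/2] leaf, test {P0(miss), P7(miss)}
    N9 x:[42,128/3] y:[27,29] z:[20,25] -> miss, prune
  N11 x:[107/3,124/3] y:[36,91/2] z:[27,38] -> hit [36,38], descend [2, 4]
    N2 x:[107/3,124/3] y:[40,91/2] z:[27,36] -> miss, prune
    N4 x:[110/3,37] y:[36,77/2] z:[36,38] -> hit [110/3,37] leaf, test {P5@t=110/3}
  N12 x:[110/3,121/3] y:[55/2,65/2] z:[38,46] -> miss, prune

11 AABB tests over nodes [0, 5, 1, 3, 6, 7, 9, 11, 2, 4, 12]; 3 leaves entered; closest P5.

== RESULT ==
3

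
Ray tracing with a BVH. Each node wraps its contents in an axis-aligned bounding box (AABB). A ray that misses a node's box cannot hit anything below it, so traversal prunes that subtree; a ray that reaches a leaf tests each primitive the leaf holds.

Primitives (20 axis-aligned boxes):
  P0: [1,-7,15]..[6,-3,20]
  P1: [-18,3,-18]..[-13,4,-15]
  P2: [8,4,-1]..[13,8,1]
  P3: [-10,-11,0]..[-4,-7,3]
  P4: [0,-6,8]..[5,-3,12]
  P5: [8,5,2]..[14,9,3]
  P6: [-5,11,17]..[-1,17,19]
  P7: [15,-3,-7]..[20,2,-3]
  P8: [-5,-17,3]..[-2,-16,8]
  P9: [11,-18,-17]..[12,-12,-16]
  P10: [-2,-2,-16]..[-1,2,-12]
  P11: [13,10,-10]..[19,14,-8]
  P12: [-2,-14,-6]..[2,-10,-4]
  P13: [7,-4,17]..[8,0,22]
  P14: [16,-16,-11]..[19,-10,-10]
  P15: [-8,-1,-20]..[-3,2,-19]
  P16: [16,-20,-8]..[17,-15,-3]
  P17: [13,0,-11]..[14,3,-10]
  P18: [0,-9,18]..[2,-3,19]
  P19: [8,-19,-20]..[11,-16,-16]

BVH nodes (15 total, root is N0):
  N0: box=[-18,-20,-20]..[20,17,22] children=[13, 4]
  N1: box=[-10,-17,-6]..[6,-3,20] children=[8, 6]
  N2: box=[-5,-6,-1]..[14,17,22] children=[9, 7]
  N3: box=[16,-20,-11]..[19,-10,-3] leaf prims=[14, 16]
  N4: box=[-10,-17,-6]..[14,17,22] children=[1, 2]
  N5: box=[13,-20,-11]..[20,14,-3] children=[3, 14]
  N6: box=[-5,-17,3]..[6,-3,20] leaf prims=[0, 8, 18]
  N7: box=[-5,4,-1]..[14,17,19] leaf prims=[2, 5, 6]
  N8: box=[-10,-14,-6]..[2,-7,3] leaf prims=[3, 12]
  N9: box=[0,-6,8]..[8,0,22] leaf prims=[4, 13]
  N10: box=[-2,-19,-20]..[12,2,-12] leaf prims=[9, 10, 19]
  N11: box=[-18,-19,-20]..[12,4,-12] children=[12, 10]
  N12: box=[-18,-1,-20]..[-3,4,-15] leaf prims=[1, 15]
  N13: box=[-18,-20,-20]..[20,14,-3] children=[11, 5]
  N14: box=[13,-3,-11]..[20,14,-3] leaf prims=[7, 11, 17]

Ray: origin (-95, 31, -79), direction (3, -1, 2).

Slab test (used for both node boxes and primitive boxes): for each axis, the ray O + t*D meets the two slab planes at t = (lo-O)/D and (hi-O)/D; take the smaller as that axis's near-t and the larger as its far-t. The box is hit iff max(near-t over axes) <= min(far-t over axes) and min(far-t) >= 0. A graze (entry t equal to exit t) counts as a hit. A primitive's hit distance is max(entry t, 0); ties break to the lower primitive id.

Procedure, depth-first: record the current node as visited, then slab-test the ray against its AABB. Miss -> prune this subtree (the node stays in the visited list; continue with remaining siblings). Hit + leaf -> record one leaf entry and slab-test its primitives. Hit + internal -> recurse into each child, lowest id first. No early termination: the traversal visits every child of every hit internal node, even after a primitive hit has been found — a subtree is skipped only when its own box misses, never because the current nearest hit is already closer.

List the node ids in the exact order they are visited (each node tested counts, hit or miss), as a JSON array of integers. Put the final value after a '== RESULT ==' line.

Walk:
N0 x:[77/3,115/3] y:[14,51] z:[59/2,101/2] -> hit [59/2,115/3], descend [4, 13]
  N4 x:[85/3,109/3] y:[14,48] z:[73/2,101/2] -> miss, prune
  N13 x:[77/3,115/3] y:[17,51] z:[59/2,38] -> hit [59/2,38], descend [5, 11]
    N5 x:[36,115/3] y:[17,51] z:[34,38] -> hit [36,38], descend [3, 14]
      N3 x:[37,38] y:[41,51] z:[34,38] -> miss, prune
      N14 x:[36,115/3] y:[17,34] z:[34,38] -> miss, prune
    N11 x:[77/3,107/3] y:[27,50] z:[59/2,67/2] -> hit [59/2,67/2], descend [10, 12]
      N10 x:[31,107/3] y:[29,50] z:[59/2,67/2] -> hit [31,67/2] leaf, test {P9(miss), P10(miss), P19(miss)}
      N12 x:[77/3,92/3] y:[27,32] z:[59/2,32] -> hit [59/2,92/3] leaf, test {P1(miss), P15@t=59/2}

Summary -> nodes [0, 4, 13, 5, 3, 14, 11, 10, 12]; box-tests=9; leaf-entries=2; first=P15

== RESULT ==
[0, 4, 13, 5, 3, 14, 11, 10, 12]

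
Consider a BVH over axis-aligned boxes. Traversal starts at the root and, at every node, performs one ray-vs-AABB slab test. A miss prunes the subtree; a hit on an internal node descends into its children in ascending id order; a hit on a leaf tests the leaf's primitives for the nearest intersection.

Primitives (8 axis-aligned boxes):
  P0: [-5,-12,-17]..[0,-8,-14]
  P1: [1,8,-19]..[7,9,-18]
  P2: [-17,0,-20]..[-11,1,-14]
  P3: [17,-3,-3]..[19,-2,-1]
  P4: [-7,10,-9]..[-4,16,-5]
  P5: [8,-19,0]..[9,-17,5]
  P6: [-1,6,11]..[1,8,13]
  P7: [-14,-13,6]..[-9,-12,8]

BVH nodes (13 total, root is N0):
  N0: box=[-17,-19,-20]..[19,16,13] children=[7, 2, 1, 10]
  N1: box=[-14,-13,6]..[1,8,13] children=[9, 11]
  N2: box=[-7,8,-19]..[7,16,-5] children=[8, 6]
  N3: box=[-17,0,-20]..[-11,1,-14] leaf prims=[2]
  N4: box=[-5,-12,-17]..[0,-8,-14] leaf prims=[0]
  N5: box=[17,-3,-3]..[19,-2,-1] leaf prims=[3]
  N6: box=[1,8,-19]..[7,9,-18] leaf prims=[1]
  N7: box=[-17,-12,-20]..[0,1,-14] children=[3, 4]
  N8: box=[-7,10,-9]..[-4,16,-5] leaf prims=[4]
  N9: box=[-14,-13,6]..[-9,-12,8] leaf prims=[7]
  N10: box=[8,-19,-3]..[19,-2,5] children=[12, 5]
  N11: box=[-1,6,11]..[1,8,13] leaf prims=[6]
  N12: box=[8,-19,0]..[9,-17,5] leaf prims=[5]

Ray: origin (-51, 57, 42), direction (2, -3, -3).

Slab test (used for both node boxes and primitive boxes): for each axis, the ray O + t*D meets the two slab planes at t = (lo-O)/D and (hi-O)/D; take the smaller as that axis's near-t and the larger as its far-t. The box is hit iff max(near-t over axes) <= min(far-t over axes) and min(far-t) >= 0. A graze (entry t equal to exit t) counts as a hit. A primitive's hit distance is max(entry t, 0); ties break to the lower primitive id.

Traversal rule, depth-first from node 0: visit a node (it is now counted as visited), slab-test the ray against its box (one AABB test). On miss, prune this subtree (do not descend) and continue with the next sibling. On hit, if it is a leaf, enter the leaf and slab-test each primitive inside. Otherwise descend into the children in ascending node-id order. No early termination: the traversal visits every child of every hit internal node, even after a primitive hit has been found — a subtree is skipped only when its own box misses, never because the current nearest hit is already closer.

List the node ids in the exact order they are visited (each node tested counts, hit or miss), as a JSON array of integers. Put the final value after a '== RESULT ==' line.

Trace the traversal:
N0 x:[17,35] y:[41/3,76/3] z:[29/3,62/3] -> hit [17,62/3], descend [1, 2, 7, 10]
  N1 x:[37/2,26] y:[49/3,70/3] z:[29/3,12] -> miss, prune
  N2 x:[22,29] y:[41/3,49/3] z:[47/3,61/3] -> miss, prune
  N7 x:[17,51/2] y:[56/3,23] z:[56/3,62/3] -> hit [56/3,62/3], descend [3, 4]
    N3 x:[17,20] y:[56/3,19] z:[56/3,62/3] -> hit [56/3,19] leaf, test {P2@t=56/3}
    N4 x:[23,51/2] y:[65/3,23] z:[56/3,59/3] -> miss, prune
  N10 x:[59/2,35] y:[59/3,76/3] z:[37/3,15] -> miss, prune

order=[0, 1, 2, 7, 3, 4, 10]  |boxes|=7  |leaves|=1  hit=P2

== RESULT ==
[0, 1, 2, 7, 3, 4, 10]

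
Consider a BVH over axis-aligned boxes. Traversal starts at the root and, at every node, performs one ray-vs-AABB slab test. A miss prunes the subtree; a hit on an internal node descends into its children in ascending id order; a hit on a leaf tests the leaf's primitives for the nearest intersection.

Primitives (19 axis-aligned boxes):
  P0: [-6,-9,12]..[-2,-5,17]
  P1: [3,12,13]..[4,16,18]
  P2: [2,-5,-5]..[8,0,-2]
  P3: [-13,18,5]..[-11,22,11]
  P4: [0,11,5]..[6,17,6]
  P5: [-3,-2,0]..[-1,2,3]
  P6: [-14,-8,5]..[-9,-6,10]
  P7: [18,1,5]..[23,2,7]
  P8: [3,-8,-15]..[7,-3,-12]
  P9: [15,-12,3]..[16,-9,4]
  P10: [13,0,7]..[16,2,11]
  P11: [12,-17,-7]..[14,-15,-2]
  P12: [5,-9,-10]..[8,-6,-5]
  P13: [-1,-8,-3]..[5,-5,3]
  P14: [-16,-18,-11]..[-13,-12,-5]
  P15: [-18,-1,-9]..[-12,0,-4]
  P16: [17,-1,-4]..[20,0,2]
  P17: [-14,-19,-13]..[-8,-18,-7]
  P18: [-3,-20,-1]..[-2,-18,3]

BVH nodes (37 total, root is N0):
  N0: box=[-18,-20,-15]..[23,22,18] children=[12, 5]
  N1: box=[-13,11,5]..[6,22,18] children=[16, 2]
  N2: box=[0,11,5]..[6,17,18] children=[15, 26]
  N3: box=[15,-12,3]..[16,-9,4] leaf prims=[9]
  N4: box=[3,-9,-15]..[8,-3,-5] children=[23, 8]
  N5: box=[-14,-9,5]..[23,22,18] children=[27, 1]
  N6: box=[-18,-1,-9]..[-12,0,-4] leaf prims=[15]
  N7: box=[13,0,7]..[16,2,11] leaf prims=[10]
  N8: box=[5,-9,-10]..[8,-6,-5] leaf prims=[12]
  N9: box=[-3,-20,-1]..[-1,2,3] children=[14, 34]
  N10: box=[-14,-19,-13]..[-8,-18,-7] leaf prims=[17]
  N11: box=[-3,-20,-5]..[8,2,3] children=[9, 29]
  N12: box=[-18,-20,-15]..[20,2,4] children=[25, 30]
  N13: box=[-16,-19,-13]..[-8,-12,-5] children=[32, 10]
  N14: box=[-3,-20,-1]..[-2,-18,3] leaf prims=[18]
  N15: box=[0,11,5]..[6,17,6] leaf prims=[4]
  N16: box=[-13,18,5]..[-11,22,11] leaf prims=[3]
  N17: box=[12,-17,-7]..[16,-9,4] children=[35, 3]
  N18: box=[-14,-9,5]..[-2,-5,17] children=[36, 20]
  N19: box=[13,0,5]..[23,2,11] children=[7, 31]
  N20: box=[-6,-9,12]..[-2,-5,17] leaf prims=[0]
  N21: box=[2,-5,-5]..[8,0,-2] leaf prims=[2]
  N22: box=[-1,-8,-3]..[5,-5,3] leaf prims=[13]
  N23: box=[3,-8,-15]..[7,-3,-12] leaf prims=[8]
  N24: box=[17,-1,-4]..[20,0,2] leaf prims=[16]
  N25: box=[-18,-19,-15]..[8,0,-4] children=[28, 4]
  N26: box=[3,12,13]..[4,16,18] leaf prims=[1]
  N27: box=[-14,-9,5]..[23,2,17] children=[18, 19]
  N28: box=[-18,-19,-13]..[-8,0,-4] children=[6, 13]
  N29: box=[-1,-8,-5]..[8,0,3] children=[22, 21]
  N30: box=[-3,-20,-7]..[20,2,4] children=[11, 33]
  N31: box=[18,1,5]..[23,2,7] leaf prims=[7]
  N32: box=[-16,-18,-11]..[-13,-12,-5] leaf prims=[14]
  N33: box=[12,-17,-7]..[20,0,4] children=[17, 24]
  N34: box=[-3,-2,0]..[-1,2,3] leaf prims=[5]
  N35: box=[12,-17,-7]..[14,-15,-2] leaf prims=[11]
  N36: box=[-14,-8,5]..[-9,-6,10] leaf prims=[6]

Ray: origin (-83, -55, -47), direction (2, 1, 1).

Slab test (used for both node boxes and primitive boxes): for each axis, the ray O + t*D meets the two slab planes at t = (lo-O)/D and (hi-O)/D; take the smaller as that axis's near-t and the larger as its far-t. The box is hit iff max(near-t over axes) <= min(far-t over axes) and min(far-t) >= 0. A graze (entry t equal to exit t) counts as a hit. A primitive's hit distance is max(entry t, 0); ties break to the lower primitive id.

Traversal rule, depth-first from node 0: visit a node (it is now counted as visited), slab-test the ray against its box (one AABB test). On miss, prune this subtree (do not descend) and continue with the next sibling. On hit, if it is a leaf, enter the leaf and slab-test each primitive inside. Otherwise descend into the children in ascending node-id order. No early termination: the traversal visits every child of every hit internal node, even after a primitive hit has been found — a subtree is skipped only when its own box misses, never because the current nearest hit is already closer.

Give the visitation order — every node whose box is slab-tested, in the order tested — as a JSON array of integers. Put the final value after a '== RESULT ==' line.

Traverse from the root:
N0 x:[65/2,53] y:[35,77] z:[32,65] -> hit [35,53], descend [5, 12]
  N5 x:[69/2,53] y:[46,77] z:[52,65] -> hit [52,53], descend [1, 27]
    N1 x:[35,89/2] y:[66,77] z:[52,65] -> miss, prune
    N27 x:[69/2,53] y:[46,57] z:[52,64] -> hit [52,53], descend [18, 19]
      N18 x:[69/2,81/2] y:[46,50] z:[52,64] -> miss, prune
      N19 x:[48,53] y:[55,57] z:[52,58] -> miss, prune
  N12 x:[65/2,103/2] y:[35,57] z:[32,51] -> hit [35,51], descend [25, 30]
    N25 x:[65/2,91/2] y:[36,55] z:[32,43] -> hit [36,43], descend [4, 28]
      N4 x:[43,91/2] y:[46,52] z:[32,42] -> miss, prune
      N28 x:[65/2,75/2] y:[36,55] z:[34,43] -> hit [36,75/2], descend [6, 13]
        N6 x:[65/2,71/2] y:[54,55] z:[38,43] -> miss, prune
        N13 x:[67/2,75/2] y:[36,43] z:[34,42] -> hit [36,75/2], descend [10, 32]
          N10 x:[69/2,75/2] y:[36,37] z:[34,40] -> hit [36,37] leaf, test {P17@t=36}
          N32 x:[67/2,35] y:[37,43] z:[36,42] -> miss, prune
    N30 x:[40,103/2] y:[35,57] z:[40,51] -> hit [40,51], descend [11, 33]
      N11 x:[40,91/2] y:[35,57] z:[42,50] -> hit [42,91/2], descend [9, 29]
        N9 x:[40,41] y:[35,57] z:[46,50] -> miss, prune
        N29 x:[41,91/2] y:[47,55] z:[42,50] -> miss, prune
      N33 x:[95/2,103/2] y:[38,55] z:[40,51] -> hit [95/2,51], descend [17, 24]
        N17 x:[95/2,99/2] y:[38,46] z:[40,51] -> miss, prune
        N24 x:[50,103/2] y:[54,55] z:[43,49] -> miss, prune

Summary -> nodes [0, 5, 1, 27, 18, 19, 12, 25, 4, 28, 6, 13, 10, 32, 30, 11, 9, 29, 33, 17, 24]; box-tests=21; leaf-entries=1; first=P17

== RESULT ==
[0, 5, 1, 27, 18, 19, 12, 25, 4, 28, 6, 13, 10, 32, 30, 11, 9, 29, 33, 17, 24]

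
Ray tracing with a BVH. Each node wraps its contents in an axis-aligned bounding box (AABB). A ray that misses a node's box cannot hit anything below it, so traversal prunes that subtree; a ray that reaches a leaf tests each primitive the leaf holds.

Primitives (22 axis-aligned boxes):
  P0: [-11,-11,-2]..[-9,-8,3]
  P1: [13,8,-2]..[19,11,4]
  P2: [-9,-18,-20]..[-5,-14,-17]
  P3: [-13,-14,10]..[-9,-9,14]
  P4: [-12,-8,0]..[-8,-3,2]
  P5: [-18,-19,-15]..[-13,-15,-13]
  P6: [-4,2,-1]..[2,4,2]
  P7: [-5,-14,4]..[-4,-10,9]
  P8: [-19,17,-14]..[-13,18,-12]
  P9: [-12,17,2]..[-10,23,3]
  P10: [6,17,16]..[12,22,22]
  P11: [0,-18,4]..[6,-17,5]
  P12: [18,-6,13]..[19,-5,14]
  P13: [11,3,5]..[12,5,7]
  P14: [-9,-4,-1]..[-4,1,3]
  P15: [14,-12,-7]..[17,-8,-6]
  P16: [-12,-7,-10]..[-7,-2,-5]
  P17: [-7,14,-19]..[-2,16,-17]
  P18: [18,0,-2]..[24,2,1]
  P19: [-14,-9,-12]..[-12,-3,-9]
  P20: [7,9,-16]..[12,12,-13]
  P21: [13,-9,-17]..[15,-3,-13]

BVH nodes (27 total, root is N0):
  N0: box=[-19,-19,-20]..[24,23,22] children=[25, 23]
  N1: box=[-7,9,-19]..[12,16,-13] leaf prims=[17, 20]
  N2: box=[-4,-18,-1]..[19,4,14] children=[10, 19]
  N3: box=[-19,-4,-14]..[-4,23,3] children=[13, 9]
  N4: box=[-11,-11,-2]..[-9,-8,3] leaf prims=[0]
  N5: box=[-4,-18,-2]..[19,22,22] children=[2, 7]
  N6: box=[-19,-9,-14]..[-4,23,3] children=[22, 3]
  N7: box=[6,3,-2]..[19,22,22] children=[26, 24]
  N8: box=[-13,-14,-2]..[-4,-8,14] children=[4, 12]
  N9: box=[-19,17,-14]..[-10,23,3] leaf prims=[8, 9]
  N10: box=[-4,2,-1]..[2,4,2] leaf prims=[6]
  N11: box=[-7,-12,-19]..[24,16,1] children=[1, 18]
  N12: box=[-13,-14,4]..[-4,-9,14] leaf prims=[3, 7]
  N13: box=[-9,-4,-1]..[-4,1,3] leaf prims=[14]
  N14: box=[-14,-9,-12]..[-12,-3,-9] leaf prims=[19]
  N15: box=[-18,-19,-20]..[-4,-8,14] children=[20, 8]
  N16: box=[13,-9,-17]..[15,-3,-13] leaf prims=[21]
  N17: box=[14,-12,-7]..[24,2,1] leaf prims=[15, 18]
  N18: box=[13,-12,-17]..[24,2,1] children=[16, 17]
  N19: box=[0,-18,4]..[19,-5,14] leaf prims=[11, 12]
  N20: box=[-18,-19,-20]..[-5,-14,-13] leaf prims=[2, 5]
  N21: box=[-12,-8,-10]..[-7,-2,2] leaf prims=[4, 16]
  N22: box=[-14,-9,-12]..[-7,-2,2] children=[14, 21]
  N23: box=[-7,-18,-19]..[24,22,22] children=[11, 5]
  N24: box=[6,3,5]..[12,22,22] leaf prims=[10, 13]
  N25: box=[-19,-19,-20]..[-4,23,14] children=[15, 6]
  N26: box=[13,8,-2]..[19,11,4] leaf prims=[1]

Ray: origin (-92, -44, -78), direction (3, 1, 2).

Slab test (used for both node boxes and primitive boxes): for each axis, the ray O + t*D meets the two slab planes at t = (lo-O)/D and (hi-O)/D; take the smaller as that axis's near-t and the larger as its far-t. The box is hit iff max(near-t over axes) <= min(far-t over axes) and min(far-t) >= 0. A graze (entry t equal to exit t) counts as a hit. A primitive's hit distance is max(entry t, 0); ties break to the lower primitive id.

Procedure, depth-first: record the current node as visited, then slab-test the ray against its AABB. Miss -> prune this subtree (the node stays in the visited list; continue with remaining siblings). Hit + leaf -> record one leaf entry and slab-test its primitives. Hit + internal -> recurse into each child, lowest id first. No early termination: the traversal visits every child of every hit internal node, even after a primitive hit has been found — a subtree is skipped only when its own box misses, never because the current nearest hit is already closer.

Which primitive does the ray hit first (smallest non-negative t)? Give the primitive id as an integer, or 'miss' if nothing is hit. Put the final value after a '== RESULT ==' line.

Walk:
N0 x:[73/3,116/3] y:[25,67] z:[29,50] -> hit [29,116/3], descend [23, 25]
  N23 x:[85/3,116/3] y:[26,66] z:[59/2,50] -> hit [59/2,116/3], descend [5, 11]
    N5 x:[88/3,37] y:[26,66] z:[38,50] -> miss, prune
    N11 x:[85/3,116/3] y:[32,60] z:[59/2,79/2] -> hit [32,116/3], descend [1, 18]
      N1 x:[85/3,104/3] y:[53,60] z:[59/2,65/2] -> miss, prune
      N18 x:[35,116/3] y:[32,46] z:[61/2,79/2] -> hit [35,116/3], descend [16, 17]
        N16 x:[35,107/3] y:[35,41] z:[61/2,65/2] -> miss, prune
        N17 x:[106/3,116/3] y:[32,46] z:[71/2,79/2] -> hit [71/2,116/3] leaf, test {P15@t=71/2, P18(miss)}
  N25 x:[73/3,88/3] y:[25,67] z:[29,46] -> hit [29,88/3], descend [6, 15]
    N6 x:[73/3,88/3] y:[35,67] z:[32,81/2] -> miss, prune
    N15 x:[74/3,88/3] y:[25,36] z:[29,46] -> hit [29,88/3], descend [8, 20]
      N8 x:[79/3,88/3] y:[30,36] z:[38,46] -> miss, prune
      N20 x:[74/3,29] y:[25,30] z:[29,65/2] -> hit [29,29] leaf, test {P2@t=29, P5(miss)}

Visited [0, 23, 5, 11, 1, 18, 16, 17, 25, 6, 15, 8, 20]. Tests: 13 box, 2 leaf. Nearest: P2.

== RESULT ==
2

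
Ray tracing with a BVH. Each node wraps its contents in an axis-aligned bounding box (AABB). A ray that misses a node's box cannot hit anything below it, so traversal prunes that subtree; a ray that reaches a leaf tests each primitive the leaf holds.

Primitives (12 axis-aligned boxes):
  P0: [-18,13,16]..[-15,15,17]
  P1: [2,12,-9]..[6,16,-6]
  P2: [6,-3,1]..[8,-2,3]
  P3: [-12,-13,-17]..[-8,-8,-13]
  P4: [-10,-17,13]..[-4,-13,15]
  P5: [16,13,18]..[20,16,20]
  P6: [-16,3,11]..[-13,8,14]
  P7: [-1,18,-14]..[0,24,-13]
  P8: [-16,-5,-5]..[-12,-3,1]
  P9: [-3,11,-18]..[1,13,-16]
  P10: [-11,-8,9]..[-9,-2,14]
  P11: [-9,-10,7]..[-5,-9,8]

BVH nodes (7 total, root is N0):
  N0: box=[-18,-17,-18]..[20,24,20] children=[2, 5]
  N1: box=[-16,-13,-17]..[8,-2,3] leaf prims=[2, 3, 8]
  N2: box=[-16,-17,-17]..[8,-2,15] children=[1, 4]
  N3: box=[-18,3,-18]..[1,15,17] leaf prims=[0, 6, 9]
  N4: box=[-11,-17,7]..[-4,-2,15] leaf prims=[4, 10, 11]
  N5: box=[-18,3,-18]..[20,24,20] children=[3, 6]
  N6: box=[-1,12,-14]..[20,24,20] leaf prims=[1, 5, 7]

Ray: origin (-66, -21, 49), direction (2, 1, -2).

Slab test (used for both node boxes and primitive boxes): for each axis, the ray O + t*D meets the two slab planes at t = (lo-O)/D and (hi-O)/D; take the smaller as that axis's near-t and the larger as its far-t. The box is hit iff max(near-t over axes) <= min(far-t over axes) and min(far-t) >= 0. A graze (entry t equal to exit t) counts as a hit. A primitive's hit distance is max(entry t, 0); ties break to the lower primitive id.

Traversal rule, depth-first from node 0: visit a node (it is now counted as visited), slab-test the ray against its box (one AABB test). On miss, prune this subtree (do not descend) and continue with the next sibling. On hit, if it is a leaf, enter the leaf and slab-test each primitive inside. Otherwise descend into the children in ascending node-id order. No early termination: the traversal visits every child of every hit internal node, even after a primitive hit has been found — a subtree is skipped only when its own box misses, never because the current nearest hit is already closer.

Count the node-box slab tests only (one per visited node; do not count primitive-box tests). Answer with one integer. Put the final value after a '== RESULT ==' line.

Walk:
N0 x:[24,43] y:[4,45] z:[29/2,67/2] -> hit [24,67/2], descend [2, 5]
  N2 x:[25,37] y:[4,19] z:[17,33] -> miss, prune
  N5 x:[24,43] y:[24,45] z:[29/2,67/2] -> hit [24,67/2], descend [3, 6]
    N3 x:[24,67/2] y:[24,36] z:[16,67/2] -> hit [24,67/2] leaf, test {P0(miss), P6(miss), P9@t=65/2}
    N6 x:[65/2,43] y:[33,45] z:[29/2,63/2] -> miss, prune

Visited [0, 2, 5, 3, 6]. Tests: 5 box, 1 leaf. Nearest: P9.

== RESULT ==
5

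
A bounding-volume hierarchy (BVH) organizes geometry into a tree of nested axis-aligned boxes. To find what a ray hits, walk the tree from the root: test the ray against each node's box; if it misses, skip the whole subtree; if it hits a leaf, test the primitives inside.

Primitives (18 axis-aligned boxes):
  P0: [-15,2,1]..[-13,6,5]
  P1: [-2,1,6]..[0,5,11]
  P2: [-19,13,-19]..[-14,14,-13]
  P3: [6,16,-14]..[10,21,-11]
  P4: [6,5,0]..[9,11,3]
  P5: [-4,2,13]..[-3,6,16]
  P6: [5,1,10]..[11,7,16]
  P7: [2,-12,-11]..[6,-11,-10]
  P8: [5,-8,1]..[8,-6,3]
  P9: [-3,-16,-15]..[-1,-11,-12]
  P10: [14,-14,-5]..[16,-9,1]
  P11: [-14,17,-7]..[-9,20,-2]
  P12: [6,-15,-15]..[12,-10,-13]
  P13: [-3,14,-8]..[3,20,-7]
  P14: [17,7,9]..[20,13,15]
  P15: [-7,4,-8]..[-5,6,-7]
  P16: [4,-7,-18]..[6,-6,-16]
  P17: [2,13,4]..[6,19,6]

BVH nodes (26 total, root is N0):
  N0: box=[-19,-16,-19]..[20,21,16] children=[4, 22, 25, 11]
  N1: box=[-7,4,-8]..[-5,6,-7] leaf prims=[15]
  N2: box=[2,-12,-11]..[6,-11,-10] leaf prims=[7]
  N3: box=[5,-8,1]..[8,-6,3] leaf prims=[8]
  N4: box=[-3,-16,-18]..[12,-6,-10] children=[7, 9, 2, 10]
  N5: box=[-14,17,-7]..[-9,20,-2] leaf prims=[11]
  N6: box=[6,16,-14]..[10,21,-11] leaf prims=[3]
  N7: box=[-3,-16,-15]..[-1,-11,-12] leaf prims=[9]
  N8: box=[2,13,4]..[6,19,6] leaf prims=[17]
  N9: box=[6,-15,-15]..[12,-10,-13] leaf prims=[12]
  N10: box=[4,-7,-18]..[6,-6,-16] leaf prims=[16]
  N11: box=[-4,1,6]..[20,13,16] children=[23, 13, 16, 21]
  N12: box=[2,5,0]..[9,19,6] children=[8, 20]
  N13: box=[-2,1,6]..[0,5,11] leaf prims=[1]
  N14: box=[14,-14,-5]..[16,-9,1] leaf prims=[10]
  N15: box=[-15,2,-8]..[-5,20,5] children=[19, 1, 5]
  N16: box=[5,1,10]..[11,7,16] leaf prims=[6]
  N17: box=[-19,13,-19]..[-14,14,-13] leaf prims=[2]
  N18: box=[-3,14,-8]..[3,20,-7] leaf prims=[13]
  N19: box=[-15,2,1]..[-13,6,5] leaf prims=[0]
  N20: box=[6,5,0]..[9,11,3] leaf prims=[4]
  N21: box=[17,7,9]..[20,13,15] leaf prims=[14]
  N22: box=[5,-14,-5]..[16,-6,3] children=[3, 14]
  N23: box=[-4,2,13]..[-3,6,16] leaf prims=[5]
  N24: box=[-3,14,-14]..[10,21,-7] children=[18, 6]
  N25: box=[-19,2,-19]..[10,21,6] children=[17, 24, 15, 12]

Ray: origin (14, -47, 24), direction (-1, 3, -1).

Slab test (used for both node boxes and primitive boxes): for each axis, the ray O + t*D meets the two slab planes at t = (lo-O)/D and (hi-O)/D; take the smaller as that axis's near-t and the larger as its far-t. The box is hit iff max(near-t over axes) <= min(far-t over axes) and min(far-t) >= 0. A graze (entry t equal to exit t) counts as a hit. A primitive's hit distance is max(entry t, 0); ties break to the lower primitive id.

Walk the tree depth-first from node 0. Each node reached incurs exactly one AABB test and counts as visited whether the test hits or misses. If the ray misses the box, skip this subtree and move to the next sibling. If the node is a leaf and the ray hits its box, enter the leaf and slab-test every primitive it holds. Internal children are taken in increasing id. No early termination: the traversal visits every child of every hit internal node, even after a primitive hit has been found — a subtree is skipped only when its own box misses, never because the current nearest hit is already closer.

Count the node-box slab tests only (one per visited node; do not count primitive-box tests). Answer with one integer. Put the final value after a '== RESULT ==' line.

Walk:
N0 x:[-6,33] y:[31/3,68/3] z:[8,43] -> hit [31/3,68/3], descend [4, 11, 22, 25]
  N4 x:[2,17] y:[31/3,41/3] z:[34,42] -> miss, prune
  N11 x:[-6,18] y:[16,20] z:[8,18] -> hit [16,18], descend [13, 16, 21, 23]
    N13 x:[14,16] y:[16,52/3] z:[13,18] -> hit [16,16] leaf, test {P1@t=16}
    N16 x:[3,9] y:[16,18] z:[8,14] -> miss, prune
    N21 x:[-6,-3] y:[18,20] z:[9,15] -> miss, prune
    N23 x:[17,18] y:[49/3,53/3] z:[8,11] -> miss, prune
  N22 x:[-2,9] y:[11,41/3] z:[21,29] -> miss, prune
  N25 x:[4,33] y:[49/3,68/3] z:[18,43] -> hit [18,68/3], descend [12, 15, 17, 24]
    N12 x:[5,12] y:[52/3,22] z:[18,24] -> miss, prune
    N15 x:[19,29] y:[49/3,67/3] z:[19,32] -> hit [19,67/3], descend [1, 5, 19]
      N1 x:[19,21] y:[17,53/3] z:[31,32] -> miss, prune
      N5 x:[23,28] y:[64/3,67/3] z:[26,31] -> miss, prune
      N19 x:[27,29] y:[49/3,53/3] z:[19,23] -> miss, prune
    N17 x:[28,33] y:[20,61/3] z:[37,43] -> miss, prune
    N24 x:[4,17] y:[61/3,68/3] z:[31,38] -> miss, prune

Visited [0, 4, 11, 13, 16, 21, 23, 22, 25, 12, 15, 1, 5, 19, 17, 24]. Tests: 16 box, 1 leaf. Nearest: P1.

== RESULT ==
16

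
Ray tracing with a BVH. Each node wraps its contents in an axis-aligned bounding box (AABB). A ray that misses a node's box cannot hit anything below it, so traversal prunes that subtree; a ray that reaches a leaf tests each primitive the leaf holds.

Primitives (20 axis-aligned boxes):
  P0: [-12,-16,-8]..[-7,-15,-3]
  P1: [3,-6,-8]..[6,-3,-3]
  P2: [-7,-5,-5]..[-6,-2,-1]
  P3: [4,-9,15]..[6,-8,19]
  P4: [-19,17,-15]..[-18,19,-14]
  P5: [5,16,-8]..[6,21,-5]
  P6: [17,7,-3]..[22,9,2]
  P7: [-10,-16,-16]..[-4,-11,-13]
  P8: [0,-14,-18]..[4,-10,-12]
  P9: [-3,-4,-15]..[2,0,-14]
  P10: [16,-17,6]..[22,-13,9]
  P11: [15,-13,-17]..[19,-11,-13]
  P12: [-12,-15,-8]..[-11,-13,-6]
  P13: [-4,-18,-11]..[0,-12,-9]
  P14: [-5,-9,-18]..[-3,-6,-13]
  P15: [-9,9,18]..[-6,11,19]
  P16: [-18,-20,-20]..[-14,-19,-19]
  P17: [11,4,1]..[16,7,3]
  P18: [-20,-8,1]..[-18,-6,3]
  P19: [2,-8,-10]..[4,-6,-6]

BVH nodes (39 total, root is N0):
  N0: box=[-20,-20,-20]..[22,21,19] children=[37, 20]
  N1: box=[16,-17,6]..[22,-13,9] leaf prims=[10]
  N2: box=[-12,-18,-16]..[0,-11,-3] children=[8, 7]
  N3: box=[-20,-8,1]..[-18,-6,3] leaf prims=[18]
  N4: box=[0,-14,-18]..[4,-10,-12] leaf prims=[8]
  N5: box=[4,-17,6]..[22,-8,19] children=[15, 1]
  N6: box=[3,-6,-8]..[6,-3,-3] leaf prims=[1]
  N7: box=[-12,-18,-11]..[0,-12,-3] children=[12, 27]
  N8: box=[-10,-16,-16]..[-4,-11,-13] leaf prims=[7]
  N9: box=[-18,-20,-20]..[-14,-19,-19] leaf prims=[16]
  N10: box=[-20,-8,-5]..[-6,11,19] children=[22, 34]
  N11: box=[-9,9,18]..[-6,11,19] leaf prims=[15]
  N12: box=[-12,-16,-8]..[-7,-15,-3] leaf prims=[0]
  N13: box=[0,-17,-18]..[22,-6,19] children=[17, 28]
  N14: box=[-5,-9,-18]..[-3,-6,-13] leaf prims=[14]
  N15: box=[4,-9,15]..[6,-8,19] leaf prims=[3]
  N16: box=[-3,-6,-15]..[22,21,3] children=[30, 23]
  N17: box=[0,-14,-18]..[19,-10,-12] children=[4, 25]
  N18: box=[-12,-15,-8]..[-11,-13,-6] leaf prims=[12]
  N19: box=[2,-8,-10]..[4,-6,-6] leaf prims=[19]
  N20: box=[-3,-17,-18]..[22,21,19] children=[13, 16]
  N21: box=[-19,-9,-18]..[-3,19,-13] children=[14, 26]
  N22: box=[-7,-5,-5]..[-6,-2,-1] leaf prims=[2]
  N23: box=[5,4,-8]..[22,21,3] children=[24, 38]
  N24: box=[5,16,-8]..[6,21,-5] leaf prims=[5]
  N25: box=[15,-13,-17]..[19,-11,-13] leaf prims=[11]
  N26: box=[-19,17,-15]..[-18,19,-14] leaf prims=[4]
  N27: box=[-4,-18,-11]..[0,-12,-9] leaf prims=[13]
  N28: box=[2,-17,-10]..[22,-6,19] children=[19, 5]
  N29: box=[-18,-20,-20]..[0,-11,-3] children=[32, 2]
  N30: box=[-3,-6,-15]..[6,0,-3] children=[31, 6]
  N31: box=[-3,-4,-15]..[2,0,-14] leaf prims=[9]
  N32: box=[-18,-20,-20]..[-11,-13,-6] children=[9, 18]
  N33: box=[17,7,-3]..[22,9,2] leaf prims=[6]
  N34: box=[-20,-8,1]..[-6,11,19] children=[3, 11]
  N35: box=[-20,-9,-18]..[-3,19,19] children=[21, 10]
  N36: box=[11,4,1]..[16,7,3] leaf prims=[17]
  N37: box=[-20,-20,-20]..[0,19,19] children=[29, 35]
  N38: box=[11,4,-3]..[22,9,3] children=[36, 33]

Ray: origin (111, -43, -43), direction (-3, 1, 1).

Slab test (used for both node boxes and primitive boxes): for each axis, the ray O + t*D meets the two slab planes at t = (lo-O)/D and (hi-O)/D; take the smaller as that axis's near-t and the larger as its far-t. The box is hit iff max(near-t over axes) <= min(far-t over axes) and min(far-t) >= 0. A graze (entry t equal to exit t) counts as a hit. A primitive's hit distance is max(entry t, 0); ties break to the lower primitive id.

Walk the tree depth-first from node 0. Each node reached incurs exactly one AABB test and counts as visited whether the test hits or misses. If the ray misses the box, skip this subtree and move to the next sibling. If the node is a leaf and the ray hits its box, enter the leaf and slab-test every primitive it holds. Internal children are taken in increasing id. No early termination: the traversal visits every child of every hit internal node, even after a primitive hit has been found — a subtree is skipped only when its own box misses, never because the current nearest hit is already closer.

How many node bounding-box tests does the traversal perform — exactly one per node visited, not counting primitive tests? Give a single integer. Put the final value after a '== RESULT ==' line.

Trace the traversal:
N0 x:[89/3,131/3] y:[23,64] z:[23,62] -> hit [89/3,131/3], descend [20, 37]
  N20 x:[89/3,38] y:[26,64] z:[25,62] -> hit [89/3,38], descend [13, 16]
    N13 x:[89/3,37] y:[26,37] z:[25,62] -> hit [89/3,37], descend [17, 28]
      N17 x:[92/3,37] y:[29,33] z:[25,31] -> hit [92/3,31], descend [4, 25]
        N4 x:[107/3,37] y:[29,33] z:[25,31] -> miss, prune
        N25 x:[92/3,32] y:[30,32] z:[26,30] -> miss, prune
      N28 x:[89/3,109/3] y:[26,37] z:[33,62] -> hit [33,109/3], descend [5, 19]
        N5 x:[89/3,107/3] y:[26,35] z:[49,62] -> miss, prune
        N19 x:[107/3,109/3] y:[35,37] z:[33,37] -> hit [107/3,109/3] leaf, test {P19@t=107/3}
    N16 x:[89/3,38] y:[37,64] z:[28,46] -> hit [37,38], descend [23, 30]
      N23 x:[89/3,106/3] y:[47,64] z:[35,46] -> miss, prune
      N30 x:[35,38] y:[37,43] z:[28,40] -> hit [37,38], descend [6, 31]
        N6 x:[35,36] y:[37,40] z:[35,40] -> miss, prune
        N31 x:[109/3,38] y:[39,43] z:[28,29] -> miss, prune
  N37 x:[37,131/3] y:[23,62] z:[23,62] -> hit [37,131/3], descend [29, 35]
    N29 x:[37,43] y:[23,32] z:[23,40] -> miss, prune
    N35 x:[38,131/3] y:[34,62] z:[25,62] -> hit [38,131/3], descend [10, 21]
      N10 x:[39,131/3] y:[35,54] z:[38,62] -> hit [39,131/3], descend [22, 34]
        N22 x:[39,118/3] y:[38,41] z:[38,42] -> hit [39,118/3] leaf, test {P2@t=39}
        N34 x:[39,131/3] y:[35,54] z:[44,62] -> miss, prune
      N21 x:[38,130/3] y:[34,62] z:[25,30] -> miss, prune

Summary -> nodes [0, 20, 13, 17, 4, 25, 28, 5, 19, 16, 23, 30, 6, 31, 37, 29, 35, 10, 22, 34, 21]; box-tests=21; leaf-entries=2; first=P19

== RESULT ==
21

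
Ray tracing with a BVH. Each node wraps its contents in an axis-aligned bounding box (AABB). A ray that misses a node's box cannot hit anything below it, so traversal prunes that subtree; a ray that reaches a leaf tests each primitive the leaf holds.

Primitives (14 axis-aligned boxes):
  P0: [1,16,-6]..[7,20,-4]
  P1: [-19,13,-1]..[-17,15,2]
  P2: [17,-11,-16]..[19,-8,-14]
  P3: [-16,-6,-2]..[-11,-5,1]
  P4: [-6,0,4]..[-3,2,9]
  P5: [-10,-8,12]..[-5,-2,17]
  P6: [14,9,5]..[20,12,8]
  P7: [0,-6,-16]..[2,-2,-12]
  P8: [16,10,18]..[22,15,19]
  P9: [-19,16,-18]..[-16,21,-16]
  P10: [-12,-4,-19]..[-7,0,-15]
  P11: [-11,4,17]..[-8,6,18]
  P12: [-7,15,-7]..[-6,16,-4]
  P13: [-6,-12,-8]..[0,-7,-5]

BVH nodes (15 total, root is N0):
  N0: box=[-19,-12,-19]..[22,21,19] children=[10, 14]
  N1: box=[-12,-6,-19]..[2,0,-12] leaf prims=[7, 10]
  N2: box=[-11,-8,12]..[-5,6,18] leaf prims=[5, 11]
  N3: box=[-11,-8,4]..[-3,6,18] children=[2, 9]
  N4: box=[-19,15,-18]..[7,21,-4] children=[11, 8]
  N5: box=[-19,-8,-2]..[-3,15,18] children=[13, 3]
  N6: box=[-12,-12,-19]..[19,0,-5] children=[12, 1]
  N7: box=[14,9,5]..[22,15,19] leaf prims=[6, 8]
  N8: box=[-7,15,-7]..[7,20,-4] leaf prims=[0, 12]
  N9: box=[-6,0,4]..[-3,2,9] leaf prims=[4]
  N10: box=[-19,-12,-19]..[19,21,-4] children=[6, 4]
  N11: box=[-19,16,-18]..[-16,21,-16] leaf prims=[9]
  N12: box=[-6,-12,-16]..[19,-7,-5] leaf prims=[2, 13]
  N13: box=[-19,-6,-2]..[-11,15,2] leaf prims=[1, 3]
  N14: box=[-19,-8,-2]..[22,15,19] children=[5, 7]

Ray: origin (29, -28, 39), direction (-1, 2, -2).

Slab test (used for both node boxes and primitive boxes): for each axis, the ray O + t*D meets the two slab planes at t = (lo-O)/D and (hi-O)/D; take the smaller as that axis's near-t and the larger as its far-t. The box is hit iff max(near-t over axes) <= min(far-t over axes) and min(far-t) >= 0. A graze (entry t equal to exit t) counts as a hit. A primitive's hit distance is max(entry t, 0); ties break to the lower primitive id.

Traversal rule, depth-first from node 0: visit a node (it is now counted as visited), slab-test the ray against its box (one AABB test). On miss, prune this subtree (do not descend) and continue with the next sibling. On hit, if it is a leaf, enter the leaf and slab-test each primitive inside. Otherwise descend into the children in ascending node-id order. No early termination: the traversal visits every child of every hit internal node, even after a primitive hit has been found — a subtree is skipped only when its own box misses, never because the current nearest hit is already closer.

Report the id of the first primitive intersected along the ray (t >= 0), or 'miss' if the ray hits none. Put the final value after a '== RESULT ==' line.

Walk:
N0 x:[7,48] y:[8,49/2] z:[10,29] -> hit [10,49/2], descend [10, 14]
  N10 x:[10,48] y:[8,49/2] z:[43/2,29] -> hit [43/2,49/2], descend [4, 6]
    N4 x:[22,48] y:[43/2,49/2] z:[43/2,57/2] -> hit [22,49/2], descend [8, 11]
      N8 x:[22,36] y:[43/2,24] z:[43/2,23] -> hit [22,23] leaf, test {P0@t=22, P12(miss)}
      N11 x:[45,48] y:[22,49/2] z:[55/2,57/2] -> miss, prune
    N6 x:[10,41] y:[8,14] z:[22,29] -> miss, prune
  N14 x:[7,48] y:[10,43/2] z:[10,41/2] -> hit [10,41/2], descend [5, 7]
    N5 x:[32,48] y:[10,43/2] z:[21/2,41/2] -> miss, prune
    N7 x:[7,15] y:[37/2,43/2] z:[10,17] -> miss, prune

9 AABB tests over nodes [0, 10, 4, 8, 11, 6, 14, 5, 7]; 1 leaf entered; closest P0.

== RESULT ==
0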